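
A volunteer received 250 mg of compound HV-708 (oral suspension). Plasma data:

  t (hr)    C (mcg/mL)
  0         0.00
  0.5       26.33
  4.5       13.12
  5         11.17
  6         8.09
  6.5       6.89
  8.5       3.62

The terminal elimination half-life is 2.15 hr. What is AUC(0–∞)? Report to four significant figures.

Trapezoidal AUC_0→8.5:
  [0→0.5]: (0.00+26.33)/2 × 0.5 = 6.5825
  [0.5→4.5]: (26.33+13.12)/2 × 4 = 78.9
  [4.5→5]: (13.12+11.17)/2 × 0.5 = 6.0725
  [5→6]: (11.17+8.09)/2 × 1 = 9.63
  [6→6.5]: (8.09+6.89)/2 × 0.5 = 3.745
  [6.5→8.5]: (6.89+3.62)/2 × 2 = 10.51
  Sum = 115.44 mcg/mL·hr
k_e = ln2 / t½ = 0.693147 / 2.15 = 0.3224 hr^-1
Extrapolated tail: C_last / k_e = 3.62 / 0.3224 = 11.228
AUC_0→∞ = 115.44 + 11.228 = 126.668 mcg/mL·hr

AUC = 126.7 mcg/mL·hr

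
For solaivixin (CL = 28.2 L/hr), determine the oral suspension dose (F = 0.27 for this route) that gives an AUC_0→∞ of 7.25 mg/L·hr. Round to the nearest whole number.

Dose = CL × AUC_0→∞ / F
     = 28.2 × 7.25 / 0.27 = 757.222 mg

Dose = 757 mg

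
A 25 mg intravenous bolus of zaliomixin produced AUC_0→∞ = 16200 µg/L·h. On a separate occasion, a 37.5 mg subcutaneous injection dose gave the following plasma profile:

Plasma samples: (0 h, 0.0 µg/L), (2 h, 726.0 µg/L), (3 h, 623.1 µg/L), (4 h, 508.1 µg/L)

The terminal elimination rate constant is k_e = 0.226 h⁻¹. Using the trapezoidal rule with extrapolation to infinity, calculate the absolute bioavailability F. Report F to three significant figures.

Trapezoidal AUC_0→4 (subcutaneous injection):
  [0→2]: (0.0+726.0)/2 × 2 = 726.0
  [2→3]: (726.0+623.1)/2 × 1 = 674.55
  [3→4]: (623.1+508.1)/2 × 1 = 565.6
  Sum = 1966.15 µg/L·h
Tail: C_last/k_e = 508.1/0.226 = 2248.230
AUC_0→∞ (subcutaneous injection) = 1966.15 + 2248.230 = 4214.38 µg/L·h
F = (AUC_ev/D_ev)/(AUC_iv/D_iv) = (4214.38/37.5)/(16200/25) = 112.383/648 = 0.1734

F = 0.173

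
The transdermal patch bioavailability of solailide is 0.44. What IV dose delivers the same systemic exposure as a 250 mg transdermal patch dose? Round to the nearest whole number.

Systemic exposure from an extravascular dose = F × D_ev, so the equivalent IV dose is F × D_ev.
D_iv = F × D_ev = 0.44 × 250 = 110 mg

D_iv = 110 mg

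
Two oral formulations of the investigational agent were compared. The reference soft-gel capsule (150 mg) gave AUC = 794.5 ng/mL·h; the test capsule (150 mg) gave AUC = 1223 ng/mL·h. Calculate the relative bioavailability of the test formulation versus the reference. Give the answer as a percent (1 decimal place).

F_rel = 153.9%

F_rel = (AUC_test/D_test) / (AUC_ref/D_ref)
      = (1223/150) / (794.5/150)
      = 8.15333 / 5.29667 = 1.5393 = 153.93%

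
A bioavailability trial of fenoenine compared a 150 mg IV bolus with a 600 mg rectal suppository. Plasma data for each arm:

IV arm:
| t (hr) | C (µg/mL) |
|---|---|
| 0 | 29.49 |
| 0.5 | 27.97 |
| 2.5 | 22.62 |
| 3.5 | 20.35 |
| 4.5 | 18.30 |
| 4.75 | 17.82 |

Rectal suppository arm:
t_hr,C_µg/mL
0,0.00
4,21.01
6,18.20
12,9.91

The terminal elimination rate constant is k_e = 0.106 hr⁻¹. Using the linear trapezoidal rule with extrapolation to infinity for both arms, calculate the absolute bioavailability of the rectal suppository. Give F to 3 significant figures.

Trapezoidal AUC_0→4.75 (IV):
  [0→0.5]: (29.49+27.97)/2 × 0.5 = 14.365
  [0.5→2.5]: (27.97+22.62)/2 × 2 = 50.59
  [2.5→3.5]: (22.62+20.35)/2 × 1 = 21.485
  [3.5→4.5]: (20.35+18.30)/2 × 1 = 19.325
  [4.5→4.75]: (18.30+17.82)/2 × 0.25 = 4.515
  Sum = 110.28 µg/mL·hr
IV tail: 17.82/0.106 = 168.113; AUC_iv,0→∞ = 110.28 + 168.113 = 278.393 µg/mL·hr
Trapezoidal AUC_0→12 (rectal suppository):
  [0→4]: (0.00+21.01)/2 × 4 = 42.02
  [4→6]: (21.01+18.20)/2 × 2 = 39.21
  [6→12]: (18.20+9.91)/2 × 6 = 84.33
  Sum = 165.56 µg/mL·hr
rectal suppository tail: 9.91/0.106 = 93.491; AUC_ev,0→∞ = 165.56 + 93.491 = 259.051 µg/mL·hr
F = (AUC_ev/D_ev)/(AUC_iv/D_iv) = (259.051/600)/(278.393/150) = 0.431752/1.85595 = 0.2326

F = 0.233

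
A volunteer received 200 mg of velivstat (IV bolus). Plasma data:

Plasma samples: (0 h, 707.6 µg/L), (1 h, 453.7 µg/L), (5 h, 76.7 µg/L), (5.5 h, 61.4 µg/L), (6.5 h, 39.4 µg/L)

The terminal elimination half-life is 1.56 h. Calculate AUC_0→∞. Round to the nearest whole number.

Trapezoidal AUC_0→6.5:
  [0→1]: (707.6+453.7)/2 × 1 = 580.65
  [1→5]: (453.7+76.7)/2 × 4 = 1060.8
  [5→5.5]: (76.7+61.4)/2 × 0.5 = 34.525
  [5.5→6.5]: (61.4+39.4)/2 × 1 = 50.4
  Sum = 1726.375 µg/L·h
k_e = ln2 / t½ = 0.693147 / 1.56 = 0.4443 h^-1
Extrapolated tail: C_last / k_e = 39.4 / 0.4443 = 88.679
AUC_0→∞ = 1726.375 + 88.679 = 1815.054 µg/L·h

AUC = 1815 µg/L·h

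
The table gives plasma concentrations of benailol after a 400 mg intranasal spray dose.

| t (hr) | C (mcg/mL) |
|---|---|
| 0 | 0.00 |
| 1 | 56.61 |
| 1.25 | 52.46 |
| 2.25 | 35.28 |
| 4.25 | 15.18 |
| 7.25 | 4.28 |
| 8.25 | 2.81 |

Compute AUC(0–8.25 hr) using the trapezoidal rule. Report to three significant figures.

Trapezoidal AUC_0→8.25:
  [0→1]: (0.00+56.61)/2 × 1 = 28.305
  [1→1.25]: (56.61+52.46)/2 × 0.25 = 13.63375
  [1.25→2.25]: (52.46+35.28)/2 × 1 = 43.87
  [2.25→4.25]: (35.28+15.18)/2 × 2 = 50.46
  [4.25→7.25]: (15.18+4.28)/2 × 3 = 29.19
  [7.25→8.25]: (4.28+2.81)/2 × 1 = 3.545
  Sum = 169.00375 mcg/mL·hr

AUC = 169 mcg/mL·hr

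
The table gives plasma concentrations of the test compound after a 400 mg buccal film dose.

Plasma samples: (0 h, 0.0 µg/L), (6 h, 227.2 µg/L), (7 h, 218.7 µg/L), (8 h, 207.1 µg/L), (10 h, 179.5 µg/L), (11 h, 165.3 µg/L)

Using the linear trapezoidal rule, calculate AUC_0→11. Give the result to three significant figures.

Trapezoidal AUC_0→11:
  [0→6]: (0.0+227.2)/2 × 6 = 681.6
  [6→7]: (227.2+218.7)/2 × 1 = 222.95
  [7→8]: (218.7+207.1)/2 × 1 = 212.9
  [8→10]: (207.1+179.5)/2 × 2 = 386.6
  [10→11]: (179.5+165.3)/2 × 1 = 172.4
  Sum = 1676.45 µg/L·h

AUC = 1680 µg/L·h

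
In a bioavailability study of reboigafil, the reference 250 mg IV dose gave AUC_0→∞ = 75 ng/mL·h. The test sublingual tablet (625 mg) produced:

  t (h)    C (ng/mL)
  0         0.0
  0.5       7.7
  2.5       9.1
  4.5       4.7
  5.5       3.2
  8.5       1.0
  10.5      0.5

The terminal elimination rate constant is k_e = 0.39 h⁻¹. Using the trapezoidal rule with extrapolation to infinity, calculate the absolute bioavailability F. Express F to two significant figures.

F = 0.24

Trapezoidal AUC_0→10.5 (sublingual tablet):
  [0→0.5]: (0.0+7.7)/2 × 0.5 = 1.925
  [0.5→2.5]: (7.7+9.1)/2 × 2 = 16.8
  [2.5→4.5]: (9.1+4.7)/2 × 2 = 13.8
  [4.5→5.5]: (4.7+3.2)/2 × 1 = 3.95
  [5.5→8.5]: (3.2+1.0)/2 × 3 = 6.3
  [8.5→10.5]: (1.0+0.5)/2 × 2 = 1.5
  Sum = 44.275 ng/mL·h
Tail: C_last/k_e = 0.5/0.39 = 1.282
AUC_0→∞ (sublingual tablet) = 44.275 + 1.282 = 45.557 ng/mL·h
F = (AUC_ev/D_ev)/(AUC_iv/D_iv) = (45.557/625)/(75/250) = 0.0728912/0.3 = 0.2430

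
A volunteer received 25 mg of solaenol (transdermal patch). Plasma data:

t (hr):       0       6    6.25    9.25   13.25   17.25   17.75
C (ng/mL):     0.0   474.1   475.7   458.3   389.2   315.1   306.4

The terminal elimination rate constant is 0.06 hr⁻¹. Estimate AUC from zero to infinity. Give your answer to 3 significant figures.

AUC = 11300 ng/mL·hr

Trapezoidal AUC_0→17.75:
  [0→6]: (0.0+474.1)/2 × 6 = 1422.3
  [6→6.25]: (474.1+475.7)/2 × 0.25 = 118.725
  [6.25→9.25]: (475.7+458.3)/2 × 3 = 1401.0
  [9.25→13.25]: (458.3+389.2)/2 × 4 = 1695.0
  [13.25→17.25]: (389.2+315.1)/2 × 4 = 1408.6
  [17.25→17.75]: (315.1+306.4)/2 × 0.5 = 155.375
  Sum = 6201.0 ng/mL·hr
Extrapolated tail: C_last / k_e = 306.4 / 0.06 = 5106.667
AUC_0→∞ = 6201.0 + 5106.667 = 11307.667 ng/mL·hr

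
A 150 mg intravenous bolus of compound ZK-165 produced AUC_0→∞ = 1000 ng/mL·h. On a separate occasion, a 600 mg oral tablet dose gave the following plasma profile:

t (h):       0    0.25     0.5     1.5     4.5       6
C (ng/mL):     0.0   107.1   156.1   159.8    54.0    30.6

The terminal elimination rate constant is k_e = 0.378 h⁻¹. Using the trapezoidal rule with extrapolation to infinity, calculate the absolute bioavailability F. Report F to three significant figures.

F = 0.167

Trapezoidal AUC_0→6 (oral tablet):
  [0→0.25]: (0.0+107.1)/2 × 0.25 = 13.3875
  [0.25→0.5]: (107.1+156.1)/2 × 0.25 = 32.9
  [0.5→1.5]: (156.1+159.8)/2 × 1 = 157.95
  [1.5→4.5]: (159.8+54.0)/2 × 3 = 320.7
  [4.5→6]: (54.0+30.6)/2 × 1.5 = 63.45
  Sum = 588.3875 ng/mL·h
Tail: C_last/k_e = 30.6/0.378 = 80.952
AUC_0→∞ (oral tablet) = 588.3875 + 80.952 = 669.3395 ng/mL·h
F = (AUC_ev/D_ev)/(AUC_iv/D_iv) = (669.3395/600)/(1000/150) = 1.11557/6.66667 = 0.1673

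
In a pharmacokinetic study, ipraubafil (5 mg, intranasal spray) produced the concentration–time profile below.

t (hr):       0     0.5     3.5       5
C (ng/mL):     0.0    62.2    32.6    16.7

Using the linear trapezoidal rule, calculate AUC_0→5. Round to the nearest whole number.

AUC = 195 ng/mL·hr

Trapezoidal AUC_0→5:
  [0→0.5]: (0.0+62.2)/2 × 0.5 = 15.55
  [0.5→3.5]: (62.2+32.6)/2 × 3 = 142.2
  [3.5→5]: (32.6+16.7)/2 × 1.5 = 36.975
  Sum = 194.725 ng/mL·hr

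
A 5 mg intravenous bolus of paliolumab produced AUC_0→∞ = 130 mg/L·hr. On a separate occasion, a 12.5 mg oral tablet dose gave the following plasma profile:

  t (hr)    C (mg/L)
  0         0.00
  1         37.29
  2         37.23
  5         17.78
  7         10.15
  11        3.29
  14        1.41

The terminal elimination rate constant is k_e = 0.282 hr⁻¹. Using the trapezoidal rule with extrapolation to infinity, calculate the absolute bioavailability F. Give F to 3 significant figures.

Trapezoidal AUC_0→14 (oral tablet):
  [0→1]: (0.00+37.29)/2 × 1 = 18.645
  [1→2]: (37.29+37.23)/2 × 1 = 37.26
  [2→5]: (37.23+17.78)/2 × 3 = 82.515
  [5→7]: (17.78+10.15)/2 × 2 = 27.93
  [7→11]: (10.15+3.29)/2 × 4 = 26.88
  [11→14]: (3.29+1.41)/2 × 3 = 7.05
  Sum = 200.28 mg/L·hr
Tail: C_last/k_e = 1.41/0.282 = 5.000
AUC_0→∞ (oral tablet) = 200.28 + 5.000 = 205.28 mg/L·hr
F = (AUC_ev/D_ev)/(AUC_iv/D_iv) = (205.28/12.5)/(130/5) = 16.4224/26 = 0.6316

F = 0.632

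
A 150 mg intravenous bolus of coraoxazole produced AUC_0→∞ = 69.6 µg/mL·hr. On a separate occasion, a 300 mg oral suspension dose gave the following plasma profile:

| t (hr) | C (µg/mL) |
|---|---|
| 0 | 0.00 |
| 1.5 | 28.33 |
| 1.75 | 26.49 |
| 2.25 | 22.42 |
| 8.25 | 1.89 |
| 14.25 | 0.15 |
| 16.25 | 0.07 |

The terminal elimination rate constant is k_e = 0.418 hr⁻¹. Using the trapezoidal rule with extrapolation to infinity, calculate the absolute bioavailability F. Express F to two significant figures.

Trapezoidal AUC_0→16.25 (oral suspension):
  [0→1.5]: (0.00+28.33)/2 × 1.5 = 21.2475
  [1.5→1.75]: (28.33+26.49)/2 × 0.25 = 6.8525
  [1.75→2.25]: (26.49+22.42)/2 × 0.5 = 12.2275
  [2.25→8.25]: (22.42+1.89)/2 × 6 = 72.93
  [8.25→14.25]: (1.89+0.15)/2 × 6 = 6.12
  [14.25→16.25]: (0.15+0.07)/2 × 2 = 0.22
  Sum = 119.5975 µg/mL·hr
Tail: C_last/k_e = 0.07/0.418 = 0.167
AUC_0→∞ (oral suspension) = 119.5975 + 0.167 = 119.7645 µg/mL·hr
F = (AUC_ev/D_ev)/(AUC_iv/D_iv) = (119.7645/300)/(69.6/150) = 0.399215/0.464 = 0.8604

F = 0.86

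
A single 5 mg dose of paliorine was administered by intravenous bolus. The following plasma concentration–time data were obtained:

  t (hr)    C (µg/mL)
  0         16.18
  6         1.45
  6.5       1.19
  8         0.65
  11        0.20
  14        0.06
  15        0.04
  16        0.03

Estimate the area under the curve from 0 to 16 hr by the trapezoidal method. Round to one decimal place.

Trapezoidal AUC_0→16:
  [0→6]: (16.18+1.45)/2 × 6 = 52.89
  [6→6.5]: (1.45+1.19)/2 × 0.5 = 0.66
  [6.5→8]: (1.19+0.65)/2 × 1.5 = 1.38
  [8→11]: (0.65+0.20)/2 × 3 = 1.275
  [11→14]: (0.20+0.06)/2 × 3 = 0.39
  [14→15]: (0.06+0.04)/2 × 1 = 0.05
  [15→16]: (0.04+0.03)/2 × 1 = 0.035
  Sum = 56.68 µg/mL·hr

AUC = 56.7 µg/mL·hr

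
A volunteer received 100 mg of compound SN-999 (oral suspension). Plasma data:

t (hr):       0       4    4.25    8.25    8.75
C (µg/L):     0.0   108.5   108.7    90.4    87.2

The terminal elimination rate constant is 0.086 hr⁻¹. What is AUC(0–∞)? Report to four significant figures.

Trapezoidal AUC_0→8.75:
  [0→4]: (0.0+108.5)/2 × 4 = 217.0
  [4→4.25]: (108.5+108.7)/2 × 0.25 = 27.15
  [4.25→8.25]: (108.7+90.4)/2 × 4 = 398.2
  [8.25→8.75]: (90.4+87.2)/2 × 0.5 = 44.4
  Sum = 686.75 µg/L·hr
Extrapolated tail: C_last / k_e = 87.2 / 0.086 = 1013.953
AUC_0→∞ = 686.75 + 1013.953 = 1700.703 µg/L·hr

AUC = 1701 µg/L·hr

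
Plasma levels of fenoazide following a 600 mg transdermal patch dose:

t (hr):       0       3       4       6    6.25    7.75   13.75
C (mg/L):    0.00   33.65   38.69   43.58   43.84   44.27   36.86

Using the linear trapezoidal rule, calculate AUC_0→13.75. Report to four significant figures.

AUC = 489.3 mg/L·hr

Trapezoidal AUC_0→13.75:
  [0→3]: (0.00+33.65)/2 × 3 = 50.475
  [3→4]: (33.65+38.69)/2 × 1 = 36.17
  [4→6]: (38.69+43.58)/2 × 2 = 82.27
  [6→6.25]: (43.58+43.84)/2 × 0.25 = 10.9275
  [6.25→7.75]: (43.84+44.27)/2 × 1.5 = 66.0825
  [7.75→13.75]: (44.27+36.86)/2 × 6 = 243.39
  Sum = 489.315 mg/L·hr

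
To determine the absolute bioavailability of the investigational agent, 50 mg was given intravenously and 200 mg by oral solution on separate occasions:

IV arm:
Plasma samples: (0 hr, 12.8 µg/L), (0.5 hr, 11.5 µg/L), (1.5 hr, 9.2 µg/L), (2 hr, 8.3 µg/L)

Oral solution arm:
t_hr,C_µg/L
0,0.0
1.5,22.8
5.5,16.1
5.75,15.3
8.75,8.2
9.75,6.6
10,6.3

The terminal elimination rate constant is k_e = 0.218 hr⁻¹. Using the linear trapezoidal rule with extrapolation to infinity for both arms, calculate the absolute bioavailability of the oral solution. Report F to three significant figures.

F = 0.730

Trapezoidal AUC_0→2 (IV):
  [0→0.5]: (12.8+11.5)/2 × 0.5 = 6.075
  [0.5→1.5]: (11.5+9.2)/2 × 1 = 10.35
  [1.5→2]: (9.2+8.3)/2 × 0.5 = 4.375
  Sum = 20.8 µg/L·hr
IV tail: 8.3/0.218 = 38.073; AUC_iv,0→∞ = 20.8 + 38.073 = 58.873 µg/L·hr
Trapezoidal AUC_0→10 (oral solution):
  [0→1.5]: (0.0+22.8)/2 × 1.5 = 17.1
  [1.5→5.5]: (22.8+16.1)/2 × 4 = 77.8
  [5.5→5.75]: (16.1+15.3)/2 × 0.25 = 3.925
  [5.75→8.75]: (15.3+8.2)/2 × 3 = 35.25
  [8.75→9.75]: (8.2+6.6)/2 × 1 = 7.4
  [9.75→10]: (6.6+6.3)/2 × 0.25 = 1.6125
  Sum = 143.0875 µg/L·hr
oral solution tail: 6.3/0.218 = 28.899; AUC_ev,0→∞ = 143.0875 + 28.899 = 171.9865 µg/L·hr
F = (AUC_ev/D_ev)/(AUC_iv/D_iv) = (171.9865/200)/(58.873/50) = 0.8599325/1.17746 = 0.7303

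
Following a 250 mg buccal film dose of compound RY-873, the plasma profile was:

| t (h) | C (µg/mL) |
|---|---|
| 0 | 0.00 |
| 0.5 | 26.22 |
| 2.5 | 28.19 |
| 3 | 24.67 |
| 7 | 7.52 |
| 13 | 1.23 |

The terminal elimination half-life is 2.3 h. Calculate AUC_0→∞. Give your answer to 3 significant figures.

Trapezoidal AUC_0→13:
  [0→0.5]: (0.00+26.22)/2 × 0.5 = 6.555
  [0.5→2.5]: (26.22+28.19)/2 × 2 = 54.41
  [2.5→3]: (28.19+24.67)/2 × 0.5 = 13.215
  [3→7]: (24.67+7.52)/2 × 4 = 64.38
  [7→13]: (7.52+1.23)/2 × 6 = 26.25
  Sum = 164.81 µg/mL·h
k_e = ln2 / t½ = 0.693147 / 2.3 = 0.3014 h^-1
Extrapolated tail: C_last / k_e = 1.23 / 0.3014 = 4.081
AUC_0→∞ = 164.81 + 4.081 = 168.891 µg/mL·h

AUC = 169 µg/mL·h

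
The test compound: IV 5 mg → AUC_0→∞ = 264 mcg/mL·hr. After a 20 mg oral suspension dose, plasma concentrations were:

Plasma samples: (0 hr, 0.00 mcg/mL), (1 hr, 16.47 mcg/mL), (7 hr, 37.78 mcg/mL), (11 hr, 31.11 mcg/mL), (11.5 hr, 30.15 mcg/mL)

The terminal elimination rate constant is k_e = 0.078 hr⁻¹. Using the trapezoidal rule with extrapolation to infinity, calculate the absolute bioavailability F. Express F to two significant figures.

Trapezoidal AUC_0→11.5 (oral suspension):
  [0→1]: (0.00+16.47)/2 × 1 = 8.235
  [1→7]: (16.47+37.78)/2 × 6 = 162.75
  [7→11]: (37.78+31.11)/2 × 4 = 137.78
  [11→11.5]: (31.11+30.15)/2 × 0.5 = 15.315
  Sum = 324.08 mcg/mL·hr
Tail: C_last/k_e = 30.15/0.078 = 386.538
AUC_0→∞ (oral suspension) = 324.08 + 386.538 = 710.618 mcg/mL·hr
F = (AUC_ev/D_ev)/(AUC_iv/D_iv) = (710.618/20)/(264/5) = 35.5309/52.8 = 0.6729

F = 0.67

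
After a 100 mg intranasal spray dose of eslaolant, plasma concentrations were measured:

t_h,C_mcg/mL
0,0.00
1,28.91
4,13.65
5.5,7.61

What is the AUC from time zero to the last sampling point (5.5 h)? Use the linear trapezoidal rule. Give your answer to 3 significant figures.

AUC = 94.2 mcg/mL·h

Trapezoidal AUC_0→5.5:
  [0→1]: (0.00+28.91)/2 × 1 = 14.455
  [1→4]: (28.91+13.65)/2 × 3 = 63.84
  [4→5.5]: (13.65+7.61)/2 × 1.5 = 15.945
  Sum = 94.24 mcg/mL·h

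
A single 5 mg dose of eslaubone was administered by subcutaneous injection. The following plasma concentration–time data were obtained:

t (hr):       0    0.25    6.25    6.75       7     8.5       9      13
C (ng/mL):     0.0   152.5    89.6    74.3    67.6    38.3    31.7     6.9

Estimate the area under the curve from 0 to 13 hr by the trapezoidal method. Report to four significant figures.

AUC = 978.2 ng/mL·hr

Trapezoidal AUC_0→13:
  [0→0.25]: (0.0+152.5)/2 × 0.25 = 19.0625
  [0.25→6.25]: (152.5+89.6)/2 × 6 = 726.3
  [6.25→6.75]: (89.6+74.3)/2 × 0.5 = 40.975
  [6.75→7]: (74.3+67.6)/2 × 0.25 = 17.7375
  [7→8.5]: (67.6+38.3)/2 × 1.5 = 79.425
  [8.5→9]: (38.3+31.7)/2 × 0.5 = 17.5
  [9→13]: (31.7+6.9)/2 × 4 = 77.2
  Sum = 978.2 ng/mL·hr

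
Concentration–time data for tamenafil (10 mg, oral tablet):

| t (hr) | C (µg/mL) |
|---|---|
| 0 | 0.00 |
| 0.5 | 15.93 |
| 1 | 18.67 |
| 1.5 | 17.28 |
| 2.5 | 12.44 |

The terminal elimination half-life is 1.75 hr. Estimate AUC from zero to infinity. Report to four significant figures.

Trapezoidal AUC_0→2.5:
  [0→0.5]: (0.00+15.93)/2 × 0.5 = 3.9825
  [0.5→1]: (15.93+18.67)/2 × 0.5 = 8.65
  [1→1.5]: (18.67+17.28)/2 × 0.5 = 8.9875
  [1.5→2.5]: (17.28+12.44)/2 × 1 = 14.86
  Sum = 36.48 µg/mL·hr
k_e = ln2 / t½ = 0.693147 / 1.75 = 0.3961 hr^-1
Extrapolated tail: C_last / k_e = 12.44 / 0.3961 = 31.406
AUC_0→∞ = 36.48 + 31.406 = 67.886 µg/mL·hr

AUC = 67.89 µg/mL·hr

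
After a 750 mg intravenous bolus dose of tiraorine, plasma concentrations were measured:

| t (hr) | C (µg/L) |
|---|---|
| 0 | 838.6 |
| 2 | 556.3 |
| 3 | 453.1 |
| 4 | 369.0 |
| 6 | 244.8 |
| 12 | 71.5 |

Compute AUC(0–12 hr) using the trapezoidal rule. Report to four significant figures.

Trapezoidal AUC_0→12:
  [0→2]: (838.6+556.3)/2 × 2 = 1394.9
  [2→3]: (556.3+453.1)/2 × 1 = 504.7
  [3→4]: (453.1+369.0)/2 × 1 = 411.05
  [4→6]: (369.0+244.8)/2 × 2 = 613.8
  [6→12]: (244.8+71.5)/2 × 6 = 948.9
  Sum = 3873.35 µg/L·hr

AUC = 3873 µg/L·hr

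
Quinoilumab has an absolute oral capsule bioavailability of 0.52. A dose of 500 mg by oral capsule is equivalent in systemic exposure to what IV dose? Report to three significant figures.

Systemic exposure from an extravascular dose = F × D_ev, so the equivalent IV dose is F × D_ev.
D_iv = F × D_ev = 0.52 × 500 = 260 mg

D_iv = 260 mg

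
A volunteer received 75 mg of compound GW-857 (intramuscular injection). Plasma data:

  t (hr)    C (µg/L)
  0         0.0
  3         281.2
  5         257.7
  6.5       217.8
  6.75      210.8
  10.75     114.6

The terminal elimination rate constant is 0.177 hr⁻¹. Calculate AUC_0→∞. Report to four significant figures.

AUC = 2669 µg/L·hr

Trapezoidal AUC_0→10.75:
  [0→3]: (0.0+281.2)/2 × 3 = 421.8
  [3→5]: (281.2+257.7)/2 × 2 = 538.9
  [5→6.5]: (257.7+217.8)/2 × 1.5 = 356.625
  [6.5→6.75]: (217.8+210.8)/2 × 0.25 = 53.575
  [6.75→10.75]: (210.8+114.6)/2 × 4 = 650.8
  Sum = 2021.7 µg/L·hr
Extrapolated tail: C_last / k_e = 114.6 / 0.177 = 647.458
AUC_0→∞ = 2021.7 + 647.458 = 2669.158 µg/L·hr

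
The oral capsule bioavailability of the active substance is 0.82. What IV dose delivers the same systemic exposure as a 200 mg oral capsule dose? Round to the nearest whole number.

D_iv = 164 mg

Systemic exposure from an extravascular dose = F × D_ev, so the equivalent IV dose is F × D_ev.
D_iv = F × D_ev = 0.82 × 200 = 164 mg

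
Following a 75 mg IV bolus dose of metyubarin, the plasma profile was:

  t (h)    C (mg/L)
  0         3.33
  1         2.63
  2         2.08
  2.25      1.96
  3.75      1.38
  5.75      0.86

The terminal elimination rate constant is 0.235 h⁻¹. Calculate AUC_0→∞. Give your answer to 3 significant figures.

AUC = 14.2 mg/L·h

Trapezoidal AUC_0→5.75:
  [0→1]: (3.33+2.63)/2 × 1 = 2.98
  [1→2]: (2.63+2.08)/2 × 1 = 2.355
  [2→2.25]: (2.08+1.96)/2 × 0.25 = 0.505
  [2.25→3.75]: (1.96+1.38)/2 × 1.5 = 2.505
  [3.75→5.75]: (1.38+0.86)/2 × 2 = 2.24
  Sum = 10.585 mg/L·h
Extrapolated tail: C_last / k_e = 0.86 / 0.235 = 3.660
AUC_0→∞ = 10.585 + 3.660 = 14.245 mg/L·h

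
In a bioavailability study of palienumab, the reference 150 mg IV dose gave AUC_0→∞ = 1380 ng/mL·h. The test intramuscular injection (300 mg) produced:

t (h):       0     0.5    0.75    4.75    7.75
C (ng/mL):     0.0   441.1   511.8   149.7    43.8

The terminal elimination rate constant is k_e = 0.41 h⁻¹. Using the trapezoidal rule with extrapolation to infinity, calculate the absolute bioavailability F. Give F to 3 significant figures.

Trapezoidal AUC_0→7.75 (intramuscular injection):
  [0→0.5]: (0.0+441.1)/2 × 0.5 = 110.275
  [0.5→0.75]: (441.1+511.8)/2 × 0.25 = 119.1125
  [0.75→4.75]: (511.8+149.7)/2 × 4 = 1323.0
  [4.75→7.75]: (149.7+43.8)/2 × 3 = 290.25
  Sum = 1842.6375 ng/mL·h
Tail: C_last/k_e = 43.8/0.41 = 106.829
AUC_0→∞ (intramuscular injection) = 1842.6375 + 106.829 = 1949.4665 ng/mL·h
F = (AUC_ev/D_ev)/(AUC_iv/D_iv) = (1949.4665/300)/(1380/150) = 6.49822/9.2 = 0.7063

F = 0.706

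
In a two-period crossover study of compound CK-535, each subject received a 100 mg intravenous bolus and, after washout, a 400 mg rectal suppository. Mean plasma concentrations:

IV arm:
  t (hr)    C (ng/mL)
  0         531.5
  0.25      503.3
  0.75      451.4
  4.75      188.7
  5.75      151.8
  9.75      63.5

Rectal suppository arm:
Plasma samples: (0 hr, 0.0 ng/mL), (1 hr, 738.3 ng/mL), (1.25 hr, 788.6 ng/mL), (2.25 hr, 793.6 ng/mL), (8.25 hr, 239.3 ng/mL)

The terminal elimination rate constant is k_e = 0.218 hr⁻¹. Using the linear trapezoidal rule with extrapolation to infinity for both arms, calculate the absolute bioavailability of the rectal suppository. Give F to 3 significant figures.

F = 0.546

Trapezoidal AUC_0→9.75 (IV):
  [0→0.25]: (531.5+503.3)/2 × 0.25 = 129.35
  [0.25→0.75]: (503.3+451.4)/2 × 0.5 = 238.675
  [0.75→4.75]: (451.4+188.7)/2 × 4 = 1280.2
  [4.75→5.75]: (188.7+151.8)/2 × 1 = 170.25
  [5.75→9.75]: (151.8+63.5)/2 × 4 = 430.6
  Sum = 2249.075 ng/mL·hr
IV tail: 63.5/0.218 = 291.284; AUC_iv,0→∞ = 2249.075 + 291.284 = 2540.359 ng/mL·hr
Trapezoidal AUC_0→8.25 (rectal suppository):
  [0→1]: (0.0+738.3)/2 × 1 = 369.15
  [1→1.25]: (738.3+788.6)/2 × 0.25 = 190.8625
  [1.25→2.25]: (788.6+793.6)/2 × 1 = 791.1
  [2.25→8.25]: (793.6+239.3)/2 × 6 = 3098.7
  Sum = 4449.8125 ng/mL·hr
rectal suppository tail: 239.3/0.218 = 1097.706; AUC_ev,0→∞ = 4449.8125 + 1097.706 = 5547.5185 ng/mL·hr
F = (AUC_ev/D_ev)/(AUC_iv/D_iv) = (5547.5185/400)/(2540.359/100) = 13.8688/25.40359 = 0.5459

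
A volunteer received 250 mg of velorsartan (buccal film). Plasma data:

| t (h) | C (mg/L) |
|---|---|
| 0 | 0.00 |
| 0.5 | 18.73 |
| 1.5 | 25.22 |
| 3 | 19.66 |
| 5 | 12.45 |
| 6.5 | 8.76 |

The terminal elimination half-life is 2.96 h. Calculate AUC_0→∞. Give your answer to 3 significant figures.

Trapezoidal AUC_0→6.5:
  [0→0.5]: (0.00+18.73)/2 × 0.5 = 4.6825
  [0.5→1.5]: (18.73+25.22)/2 × 1 = 21.975
  [1.5→3]: (25.22+19.66)/2 × 1.5 = 33.66
  [3→5]: (19.66+12.45)/2 × 2 = 32.11
  [5→6.5]: (12.45+8.76)/2 × 1.5 = 15.9075
  Sum = 108.335 mg/L·h
k_e = ln2 / t½ = 0.693147 / 2.96 = 0.2342 h^-1
Extrapolated tail: C_last / k_e = 8.76 / 0.2342 = 37.404
AUC_0→∞ = 108.335 + 37.404 = 145.739 mg/L·h

AUC = 146 mg/L·h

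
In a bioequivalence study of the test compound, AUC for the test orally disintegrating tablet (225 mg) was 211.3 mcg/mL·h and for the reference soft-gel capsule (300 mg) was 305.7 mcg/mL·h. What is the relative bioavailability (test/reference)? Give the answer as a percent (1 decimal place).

F_rel = (AUC_test/D_test) / (AUC_ref/D_ref)
      = (211.3/225) / (305.7/300)
      = 0.939111 / 1.019 = 0.9216 = 92.16%

F_rel = 92.2%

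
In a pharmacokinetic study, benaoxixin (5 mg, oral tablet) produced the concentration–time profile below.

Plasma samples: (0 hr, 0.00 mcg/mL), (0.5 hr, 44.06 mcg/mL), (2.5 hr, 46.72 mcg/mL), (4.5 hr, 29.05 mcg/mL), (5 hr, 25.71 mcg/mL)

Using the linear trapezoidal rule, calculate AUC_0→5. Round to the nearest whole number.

AUC = 191 mcg/mL·hr

Trapezoidal AUC_0→5:
  [0→0.5]: (0.00+44.06)/2 × 0.5 = 11.015
  [0.5→2.5]: (44.06+46.72)/2 × 2 = 90.78
  [2.5→4.5]: (46.72+29.05)/2 × 2 = 75.77
  [4.5→5]: (29.05+25.71)/2 × 0.5 = 13.69
  Sum = 191.255 mcg/mL·hr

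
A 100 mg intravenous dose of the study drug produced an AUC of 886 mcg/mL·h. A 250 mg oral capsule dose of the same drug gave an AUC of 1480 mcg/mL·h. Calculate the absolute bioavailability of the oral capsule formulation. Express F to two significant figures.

F = (AUC_ev / D_ev) / (AUC_iv / D_iv)
  = (1480/250) / (886/100)
  = 5.92 / 8.86 = 0.6682

F = 0.67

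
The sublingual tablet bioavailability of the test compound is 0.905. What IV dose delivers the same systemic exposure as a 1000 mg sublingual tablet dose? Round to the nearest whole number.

D_iv = 905 mg

Systemic exposure from an extravascular dose = F × D_ev, so the equivalent IV dose is F × D_ev.
D_iv = F × D_ev = 0.905 × 1000 = 905 mg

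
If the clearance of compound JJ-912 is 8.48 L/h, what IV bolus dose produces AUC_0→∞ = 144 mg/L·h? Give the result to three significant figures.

Dose = 1220 mg

Dose_iv = CL × AUC_0→∞
     = 8.48 × 144 = 1221.12 mg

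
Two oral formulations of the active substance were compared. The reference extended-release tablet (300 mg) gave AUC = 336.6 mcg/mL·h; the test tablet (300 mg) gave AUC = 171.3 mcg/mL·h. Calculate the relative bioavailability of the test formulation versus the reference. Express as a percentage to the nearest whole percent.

F_rel = (AUC_test/D_test) / (AUC_ref/D_ref)
      = (171.3/300) / (336.6/300)
      = 0.571 / 1.122 = 0.5089 = 50.89%

F_rel = 51%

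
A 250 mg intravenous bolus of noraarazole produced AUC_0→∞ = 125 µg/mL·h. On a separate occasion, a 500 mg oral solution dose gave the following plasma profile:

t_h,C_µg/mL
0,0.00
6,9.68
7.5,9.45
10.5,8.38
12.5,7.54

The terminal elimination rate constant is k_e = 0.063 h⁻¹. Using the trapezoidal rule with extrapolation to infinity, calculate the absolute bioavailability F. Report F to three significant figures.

F = 0.823

Trapezoidal AUC_0→12.5 (oral solution):
  [0→6]: (0.00+9.68)/2 × 6 = 29.04
  [6→7.5]: (9.68+9.45)/2 × 1.5 = 14.3475
  [7.5→10.5]: (9.45+8.38)/2 × 3 = 26.745
  [10.5→12.5]: (8.38+7.54)/2 × 2 = 15.92
  Sum = 86.0525 µg/mL·h
Tail: C_last/k_e = 7.54/0.063 = 119.683
AUC_0→∞ (oral solution) = 86.0525 + 119.683 = 205.7355 µg/mL·h
F = (AUC_ev/D_ev)/(AUC_iv/D_iv) = (205.7355/500)/(125/250) = 0.411471/0.5 = 0.8229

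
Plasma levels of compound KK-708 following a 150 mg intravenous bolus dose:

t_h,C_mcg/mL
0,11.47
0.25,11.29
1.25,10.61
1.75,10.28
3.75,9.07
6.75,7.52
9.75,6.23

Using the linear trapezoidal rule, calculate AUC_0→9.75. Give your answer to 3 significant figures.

AUC = 83.9 mcg/mL·h

Trapezoidal AUC_0→9.75:
  [0→0.25]: (11.47+11.29)/2 × 0.25 = 2.845
  [0.25→1.25]: (11.29+10.61)/2 × 1 = 10.95
  [1.25→1.75]: (10.61+10.28)/2 × 0.5 = 5.2225
  [1.75→3.75]: (10.28+9.07)/2 × 2 = 19.35
  [3.75→6.75]: (9.07+7.52)/2 × 3 = 24.885
  [6.75→9.75]: (7.52+6.23)/2 × 3 = 20.625
  Sum = 83.8775 mcg/mL·h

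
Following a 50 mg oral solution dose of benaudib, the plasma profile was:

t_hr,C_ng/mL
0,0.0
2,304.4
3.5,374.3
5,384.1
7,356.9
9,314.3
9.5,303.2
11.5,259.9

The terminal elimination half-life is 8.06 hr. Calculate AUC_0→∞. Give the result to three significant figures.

Trapezoidal AUC_0→11.5:
  [0→2]: (0.0+304.4)/2 × 2 = 304.4
  [2→3.5]: (304.4+374.3)/2 × 1.5 = 509.025
  [3.5→5]: (374.3+384.1)/2 × 1.5 = 568.8
  [5→7]: (384.1+356.9)/2 × 2 = 741.0
  [7→9]: (356.9+314.3)/2 × 2 = 671.2
  [9→9.5]: (314.3+303.2)/2 × 0.5 = 154.375
  [9.5→11.5]: (303.2+259.9)/2 × 2 = 563.1
  Sum = 3511.9 ng/mL·hr
k_e = ln2 / t½ = 0.693147 / 8.06 = 0.0860 hr^-1
Extrapolated tail: C_last / k_e = 259.9 / 0.086 = 3022.093
AUC_0→∞ = 3511.9 + 3022.093 = 6533.993 ng/mL·hr

AUC = 6530 ng/mL·hr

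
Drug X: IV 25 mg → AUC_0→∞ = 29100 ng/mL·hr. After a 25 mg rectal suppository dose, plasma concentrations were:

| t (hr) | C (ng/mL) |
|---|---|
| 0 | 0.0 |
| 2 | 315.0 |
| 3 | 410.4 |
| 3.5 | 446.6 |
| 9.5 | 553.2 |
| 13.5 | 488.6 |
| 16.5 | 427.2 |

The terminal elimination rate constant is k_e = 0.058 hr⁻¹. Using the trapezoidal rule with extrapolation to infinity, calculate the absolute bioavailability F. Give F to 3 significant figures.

Trapezoidal AUC_0→16.5 (rectal suppository):
  [0→2]: (0.0+315.0)/2 × 2 = 315.0
  [2→3]: (315.0+410.4)/2 × 1 = 362.7
  [3→3.5]: (410.4+446.6)/2 × 0.5 = 214.25
  [3.5→9.5]: (446.6+553.2)/2 × 6 = 2999.4
  [9.5→13.5]: (553.2+488.6)/2 × 4 = 2083.6
  [13.5→16.5]: (488.6+427.2)/2 × 3 = 1373.7
  Sum = 7348.65 ng/mL·hr
Tail: C_last/k_e = 427.2/0.058 = 7365.517
AUC_0→∞ (rectal suppository) = 7348.65 + 7365.517 = 14714.167 ng/mL·hr
F = (AUC_ev/D_ev)/(AUC_iv/D_iv) = (14714.167/25)/(29100/25) = 588.56668/1164 = 0.5056

F = 0.506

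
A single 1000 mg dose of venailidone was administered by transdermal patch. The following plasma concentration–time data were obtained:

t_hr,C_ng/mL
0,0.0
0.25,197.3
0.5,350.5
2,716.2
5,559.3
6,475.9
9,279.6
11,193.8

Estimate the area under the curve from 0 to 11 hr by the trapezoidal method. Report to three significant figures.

AUC = 4930 ng/mL·hr

Trapezoidal AUC_0→11:
  [0→0.25]: (0.0+197.3)/2 × 0.25 = 24.6625
  [0.25→0.5]: (197.3+350.5)/2 × 0.25 = 68.475
  [0.5→2]: (350.5+716.2)/2 × 1.5 = 800.025
  [2→5]: (716.2+559.3)/2 × 3 = 1913.25
  [5→6]: (559.3+475.9)/2 × 1 = 517.6
  [6→9]: (475.9+279.6)/2 × 3 = 1133.25
  [9→11]: (279.6+193.8)/2 × 2 = 473.4
  Sum = 4930.6625 ng/mL·hr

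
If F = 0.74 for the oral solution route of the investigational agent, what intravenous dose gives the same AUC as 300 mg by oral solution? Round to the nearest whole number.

D_iv = 222 mg

Systemic exposure from an extravascular dose = F × D_ev, so the equivalent IV dose is F × D_ev.
D_iv = F × D_ev = 0.74 × 300 = 222 mg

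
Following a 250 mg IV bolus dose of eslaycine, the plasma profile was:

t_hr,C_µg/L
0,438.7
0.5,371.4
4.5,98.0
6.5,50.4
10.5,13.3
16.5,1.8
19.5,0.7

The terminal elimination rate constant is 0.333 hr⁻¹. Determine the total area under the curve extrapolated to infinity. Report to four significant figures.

AUC = 1468 µg/L·hr

Trapezoidal AUC_0→19.5:
  [0→0.5]: (438.7+371.4)/2 × 0.5 = 202.525
  [0.5→4.5]: (371.4+98.0)/2 × 4 = 938.8
  [4.5→6.5]: (98.0+50.4)/2 × 2 = 148.4
  [6.5→10.5]: (50.4+13.3)/2 × 4 = 127.4
  [10.5→16.5]: (13.3+1.8)/2 × 6 = 45.3
  [16.5→19.5]: (1.8+0.7)/2 × 3 = 3.75
  Sum = 1466.175 µg/L·hr
Extrapolated tail: C_last / k_e = 0.7 / 0.333 = 2.102
AUC_0→∞ = 1466.175 + 2.102 = 1468.277 µg/L·hr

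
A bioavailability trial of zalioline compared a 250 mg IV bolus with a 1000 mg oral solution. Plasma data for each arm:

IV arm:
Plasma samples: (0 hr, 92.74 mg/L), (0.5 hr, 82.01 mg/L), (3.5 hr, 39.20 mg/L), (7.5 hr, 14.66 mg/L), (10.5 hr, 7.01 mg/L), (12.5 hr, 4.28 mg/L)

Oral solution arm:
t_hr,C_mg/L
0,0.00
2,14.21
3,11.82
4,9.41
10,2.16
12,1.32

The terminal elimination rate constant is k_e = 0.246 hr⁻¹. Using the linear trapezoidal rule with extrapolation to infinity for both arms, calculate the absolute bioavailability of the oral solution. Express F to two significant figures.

F = 0.052

Trapezoidal AUC_0→12.5 (IV):
  [0→0.5]: (92.74+82.01)/2 × 0.5 = 43.6875
  [0.5→3.5]: (82.01+39.20)/2 × 3 = 181.815
  [3.5→7.5]: (39.20+14.66)/2 × 4 = 107.72
  [7.5→10.5]: (14.66+7.01)/2 × 3 = 32.505
  [10.5→12.5]: (7.01+4.28)/2 × 2 = 11.29
  Sum = 377.0175 mg/L·hr
IV tail: 4.28/0.246 = 17.398; AUC_iv,0→∞ = 377.0175 + 17.398 = 394.4155 mg/L·hr
Trapezoidal AUC_0→12 (oral solution):
  [0→2]: (0.00+14.21)/2 × 2 = 14.21
  [2→3]: (14.21+11.82)/2 × 1 = 13.015
  [3→4]: (11.82+9.41)/2 × 1 = 10.615
  [4→10]: (9.41+2.16)/2 × 6 = 34.71
  [10→12]: (2.16+1.32)/2 × 2 = 3.48
  Sum = 76.03 mg/L·hr
oral solution tail: 1.32/0.246 = 5.366; AUC_ev,0→∞ = 76.03 + 5.366 = 81.396 mg/L·hr
F = (AUC_ev/D_ev)/(AUC_iv/D_iv) = (81.396/1000)/(394.4155/250) = 0.081396/1.577662 = 0.0516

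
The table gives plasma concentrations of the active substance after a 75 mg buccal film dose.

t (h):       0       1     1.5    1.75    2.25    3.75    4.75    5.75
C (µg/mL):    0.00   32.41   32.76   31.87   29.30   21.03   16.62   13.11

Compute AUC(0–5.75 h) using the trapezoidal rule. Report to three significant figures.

AUC = 127 µg/mL·h

Trapezoidal AUC_0→5.75:
  [0→1]: (0.00+32.41)/2 × 1 = 16.205
  [1→1.5]: (32.41+32.76)/2 × 0.5 = 16.2925
  [1.5→1.75]: (32.76+31.87)/2 × 0.25 = 8.07875
  [1.75→2.25]: (31.87+29.30)/2 × 0.5 = 15.2925
  [2.25→3.75]: (29.30+21.03)/2 × 1.5 = 37.7475
  [3.75→4.75]: (21.03+16.62)/2 × 1 = 18.825
  [4.75→5.75]: (16.62+13.11)/2 × 1 = 14.865
  Sum = 127.30625 µg/mL·h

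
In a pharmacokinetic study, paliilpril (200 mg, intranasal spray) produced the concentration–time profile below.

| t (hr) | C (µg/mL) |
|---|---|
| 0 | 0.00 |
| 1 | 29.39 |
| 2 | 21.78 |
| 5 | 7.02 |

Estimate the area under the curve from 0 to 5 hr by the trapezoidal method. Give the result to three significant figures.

AUC = 83.5 µg/mL·hr

Trapezoidal AUC_0→5:
  [0→1]: (0.00+29.39)/2 × 1 = 14.695
  [1→2]: (29.39+21.78)/2 × 1 = 25.585
  [2→5]: (21.78+7.02)/2 × 3 = 43.2
  Sum = 83.48 µg/mL·hr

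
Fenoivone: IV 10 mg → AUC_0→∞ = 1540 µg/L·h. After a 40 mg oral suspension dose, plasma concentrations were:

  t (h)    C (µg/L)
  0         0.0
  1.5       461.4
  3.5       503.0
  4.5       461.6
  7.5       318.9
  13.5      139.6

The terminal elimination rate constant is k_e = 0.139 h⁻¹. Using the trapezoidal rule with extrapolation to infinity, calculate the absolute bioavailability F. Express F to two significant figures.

F = 0.87

Trapezoidal AUC_0→13.5 (oral suspension):
  [0→1.5]: (0.0+461.4)/2 × 1.5 = 346.05
  [1.5→3.5]: (461.4+503.0)/2 × 2 = 964.4
  [3.5→4.5]: (503.0+461.6)/2 × 1 = 482.3
  [4.5→7.5]: (461.6+318.9)/2 × 3 = 1170.75
  [7.5→13.5]: (318.9+139.6)/2 × 6 = 1375.5
  Sum = 4339.0 µg/L·h
Tail: C_last/k_e = 139.6/0.139 = 1004.317
AUC_0→∞ (oral suspension) = 4339.0 + 1004.317 = 5343.317 µg/L·h
F = (AUC_ev/D_ev)/(AUC_iv/D_iv) = (5343.317/40)/(1540/10) = 133.583/154 = 0.8674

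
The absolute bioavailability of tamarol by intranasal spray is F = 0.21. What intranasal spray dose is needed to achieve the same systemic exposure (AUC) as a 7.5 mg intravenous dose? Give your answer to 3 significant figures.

For equal systemic exposure: F × D_ev = D_iv
D_ev = D_iv / F = 7.5 / 0.21 = 35.7143 mg

D_intranasal = 35.7 mg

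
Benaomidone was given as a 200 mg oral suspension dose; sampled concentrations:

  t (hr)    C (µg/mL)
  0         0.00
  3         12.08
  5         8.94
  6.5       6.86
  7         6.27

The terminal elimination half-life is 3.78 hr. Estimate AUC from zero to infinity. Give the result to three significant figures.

AUC = 88.5 µg/mL·hr

Trapezoidal AUC_0→7:
  [0→3]: (0.00+12.08)/2 × 3 = 18.12
  [3→5]: (12.08+8.94)/2 × 2 = 21.02
  [5→6.5]: (8.94+6.86)/2 × 1.5 = 11.85
  [6.5→7]: (6.86+6.27)/2 × 0.5 = 3.2825
  Sum = 54.2725 µg/mL·hr
k_e = ln2 / t½ = 0.693147 / 3.78 = 0.1834 hr^-1
Extrapolated tail: C_last / k_e = 6.27 / 0.1834 = 34.188
AUC_0→∞ = 54.2725 + 34.188 = 88.4605 µg/mL·hr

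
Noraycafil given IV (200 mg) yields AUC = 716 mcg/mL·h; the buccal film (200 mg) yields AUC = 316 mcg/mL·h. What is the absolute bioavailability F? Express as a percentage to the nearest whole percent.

F = 44%

F = (AUC_ev / D_ev) / (AUC_iv / D_iv)
  = (316/200) / (716/200)
  = 1.58 / 3.58 = 0.4413
  = 44.13%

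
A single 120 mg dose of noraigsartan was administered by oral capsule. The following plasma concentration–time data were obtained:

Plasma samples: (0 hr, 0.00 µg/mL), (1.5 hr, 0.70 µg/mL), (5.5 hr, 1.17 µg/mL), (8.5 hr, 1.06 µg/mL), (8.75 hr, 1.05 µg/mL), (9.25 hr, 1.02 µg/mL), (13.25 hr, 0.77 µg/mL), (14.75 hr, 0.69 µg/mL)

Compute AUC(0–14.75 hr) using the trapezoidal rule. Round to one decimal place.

AUC = 13.1 µg/mL·hr

Trapezoidal AUC_0→14.75:
  [0→1.5]: (0.00+0.70)/2 × 1.5 = 0.525
  [1.5→5.5]: (0.70+1.17)/2 × 4 = 3.74
  [5.5→8.5]: (1.17+1.06)/2 × 3 = 3.345
  [8.5→8.75]: (1.06+1.05)/2 × 0.25 = 0.26375
  [8.75→9.25]: (1.05+1.02)/2 × 0.5 = 0.5175
  [9.25→13.25]: (1.02+0.77)/2 × 4 = 3.58
  [13.25→14.75]: (0.77+0.69)/2 × 1.5 = 1.095
  Sum = 13.06625 µg/mL·hr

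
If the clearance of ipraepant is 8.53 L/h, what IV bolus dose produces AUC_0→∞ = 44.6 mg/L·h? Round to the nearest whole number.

Dose_iv = CL × AUC_0→∞
     = 8.53 × 44.6 = 380.438 mg

Dose = 380 mg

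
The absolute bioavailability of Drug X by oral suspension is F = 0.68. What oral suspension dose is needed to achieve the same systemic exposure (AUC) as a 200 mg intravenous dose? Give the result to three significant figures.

D_oral = 294 mg

For equal systemic exposure: F × D_ev = D_iv
D_ev = D_iv / F = 200 / 0.68 = 294.118 mg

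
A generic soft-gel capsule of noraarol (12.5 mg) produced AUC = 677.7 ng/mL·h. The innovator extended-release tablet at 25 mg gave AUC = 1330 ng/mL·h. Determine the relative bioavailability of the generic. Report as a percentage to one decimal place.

F_rel = (AUC_test/D_test) / (AUC_ref/D_ref)
      = (677.7/12.5) / (1330/25)
      = 54.216 / 53.2 = 1.0191 = 101.91%

F_rel = 101.9%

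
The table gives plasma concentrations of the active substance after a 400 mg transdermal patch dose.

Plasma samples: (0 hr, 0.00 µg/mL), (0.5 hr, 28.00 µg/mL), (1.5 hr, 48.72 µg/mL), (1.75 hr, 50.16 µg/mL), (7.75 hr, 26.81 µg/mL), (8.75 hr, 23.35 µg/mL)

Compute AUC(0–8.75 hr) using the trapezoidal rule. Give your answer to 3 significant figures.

AUC = 314 µg/mL·hr

Trapezoidal AUC_0→8.75:
  [0→0.5]: (0.00+28.00)/2 × 0.5 = 7.0
  [0.5→1.5]: (28.00+48.72)/2 × 1 = 38.36
  [1.5→1.75]: (48.72+50.16)/2 × 0.25 = 12.36
  [1.75→7.75]: (50.16+26.81)/2 × 6 = 230.91
  [7.75→8.75]: (26.81+23.35)/2 × 1 = 25.08
  Sum = 313.71 µg/mL·hr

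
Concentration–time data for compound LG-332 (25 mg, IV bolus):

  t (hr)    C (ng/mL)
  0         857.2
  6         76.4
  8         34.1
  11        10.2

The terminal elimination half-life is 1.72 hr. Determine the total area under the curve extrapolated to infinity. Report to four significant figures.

AUC = 3003 ng/mL·hr

Trapezoidal AUC_0→11:
  [0→6]: (857.2+76.4)/2 × 6 = 2800.8
  [6→8]: (76.4+34.1)/2 × 2 = 110.5
  [8→11]: (34.1+10.2)/2 × 3 = 66.45
  Sum = 2977.75 ng/mL·hr
k_e = ln2 / t½ = 0.693147 / 1.72 = 0.4030 hr^-1
Extrapolated tail: C_last / k_e = 10.2 / 0.403 = 25.310
AUC_0→∞ = 2977.75 + 25.310 = 3003.06 ng/mL·hr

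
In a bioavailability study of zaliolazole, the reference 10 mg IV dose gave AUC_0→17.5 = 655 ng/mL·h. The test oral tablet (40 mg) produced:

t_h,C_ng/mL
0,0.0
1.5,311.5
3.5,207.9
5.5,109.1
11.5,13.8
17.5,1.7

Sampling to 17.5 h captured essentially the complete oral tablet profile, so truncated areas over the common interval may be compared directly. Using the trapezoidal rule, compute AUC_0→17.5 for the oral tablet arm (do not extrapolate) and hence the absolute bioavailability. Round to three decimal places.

F = 0.567

Trapezoidal AUC_0→17.5 (oral tablet):
  [0→1.5]: (0.0+311.5)/2 × 1.5 = 233.625
  [1.5→3.5]: (311.5+207.9)/2 × 2 = 519.4
  [3.5→5.5]: (207.9+109.1)/2 × 2 = 317.0
  [5.5→11.5]: (109.1+13.8)/2 × 6 = 368.7
  [11.5→17.5]: (13.8+1.7)/2 × 6 = 46.5
  Sum = 1485.225 ng/mL·h
F = (AUC_ev/D_ev)/(AUC_iv/D_iv) = (1485.225/40)/(655/10) = 37.130625/65.5 = 0.5669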